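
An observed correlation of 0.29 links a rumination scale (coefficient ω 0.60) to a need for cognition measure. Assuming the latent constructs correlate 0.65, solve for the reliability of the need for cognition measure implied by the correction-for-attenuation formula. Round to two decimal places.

0.33

r_true = r_obs / √(r_xx · r_yy) ⇒ 0.65 = 0.29 / √(0.60 · r_yy).
√(0.60 · r_yy) = 0.29 / 0.65 = 0.4462; 0.60 · r_yy = 0.1991; r_yy = 0.1991 / 0.60 ≈ 0.33.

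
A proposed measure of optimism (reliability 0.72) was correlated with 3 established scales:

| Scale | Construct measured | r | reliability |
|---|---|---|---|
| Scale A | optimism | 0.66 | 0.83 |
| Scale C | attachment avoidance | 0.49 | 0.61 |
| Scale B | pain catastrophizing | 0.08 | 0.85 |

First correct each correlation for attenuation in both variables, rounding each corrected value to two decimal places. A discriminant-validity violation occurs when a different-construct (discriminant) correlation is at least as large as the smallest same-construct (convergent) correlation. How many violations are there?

Disattenuated r (r / √(r_scale · r_new)):
  Scale A (conv): 0.66 / √(0.83·0.72) = 0.85
  Scale C (disc): 0.49 / √(0.61·0.72) = 0.74
  Scale B (disc): 0.08 / √(0.85·0.72) = 0.10
Smallest convergent = 0.85. Discriminant values: 0.74, 0.10; count ≥ 0.85 → 0.

0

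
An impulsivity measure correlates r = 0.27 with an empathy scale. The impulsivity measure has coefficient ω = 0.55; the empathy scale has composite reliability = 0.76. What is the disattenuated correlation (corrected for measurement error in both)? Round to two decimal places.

r_true = r_obs / √(r_xx · r_yy) = 0.27 / √(0.55 × 0.76) = 0.27 / √0.4180 = 0.27 / 0.6465 ≈ 0.42.

0.42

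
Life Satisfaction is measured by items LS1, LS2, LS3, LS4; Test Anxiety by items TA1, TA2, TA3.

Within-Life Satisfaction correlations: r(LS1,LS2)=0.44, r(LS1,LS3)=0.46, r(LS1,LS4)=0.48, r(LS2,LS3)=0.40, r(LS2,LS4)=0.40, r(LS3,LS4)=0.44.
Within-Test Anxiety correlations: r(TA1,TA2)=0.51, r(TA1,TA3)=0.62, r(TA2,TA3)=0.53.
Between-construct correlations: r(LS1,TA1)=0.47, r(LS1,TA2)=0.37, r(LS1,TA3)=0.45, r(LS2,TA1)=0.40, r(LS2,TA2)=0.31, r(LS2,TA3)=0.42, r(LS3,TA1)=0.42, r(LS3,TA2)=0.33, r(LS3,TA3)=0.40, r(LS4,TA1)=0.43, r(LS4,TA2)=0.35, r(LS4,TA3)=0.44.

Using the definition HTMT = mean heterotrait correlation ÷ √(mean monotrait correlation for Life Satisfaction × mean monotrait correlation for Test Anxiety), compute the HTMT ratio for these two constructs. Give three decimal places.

0.812

Mean between = 4.79/12 = 0.3992.
Mean within-LS = 2.62/6 = 0.4367; mean within-TA = 1.66/3 = 0.5533.
Geometric mean = √(0.4367 × 0.5533) = 0.4916.
HTMT = 0.3992 / 0.4916 = 0.812.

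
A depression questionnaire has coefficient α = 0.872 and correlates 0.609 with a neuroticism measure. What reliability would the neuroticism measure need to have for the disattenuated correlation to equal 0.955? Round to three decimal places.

r_true = r_obs / √(r_xx · r_yy) ⇒ 0.955 = 0.609 / √(0.872 · r_yy).
√(0.872 · r_yy) = 0.609 / 0.955 = 0.6377; 0.872 · r_yy = 0.4067; r_yy = 0.4067 / 0.872 ≈ 0.466.

0.466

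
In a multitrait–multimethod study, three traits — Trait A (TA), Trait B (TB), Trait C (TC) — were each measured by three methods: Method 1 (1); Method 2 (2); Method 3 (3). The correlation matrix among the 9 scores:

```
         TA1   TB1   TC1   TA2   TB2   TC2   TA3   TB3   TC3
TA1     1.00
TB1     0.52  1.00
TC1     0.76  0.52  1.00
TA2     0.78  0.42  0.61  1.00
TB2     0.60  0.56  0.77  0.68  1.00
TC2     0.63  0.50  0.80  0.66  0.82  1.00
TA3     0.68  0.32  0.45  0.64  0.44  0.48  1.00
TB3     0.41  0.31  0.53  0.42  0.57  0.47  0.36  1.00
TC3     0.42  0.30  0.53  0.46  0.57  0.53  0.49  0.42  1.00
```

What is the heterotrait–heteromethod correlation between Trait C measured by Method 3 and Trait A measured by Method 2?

Different traits and methods: r(TC3, TA2) = 0.46.

0.46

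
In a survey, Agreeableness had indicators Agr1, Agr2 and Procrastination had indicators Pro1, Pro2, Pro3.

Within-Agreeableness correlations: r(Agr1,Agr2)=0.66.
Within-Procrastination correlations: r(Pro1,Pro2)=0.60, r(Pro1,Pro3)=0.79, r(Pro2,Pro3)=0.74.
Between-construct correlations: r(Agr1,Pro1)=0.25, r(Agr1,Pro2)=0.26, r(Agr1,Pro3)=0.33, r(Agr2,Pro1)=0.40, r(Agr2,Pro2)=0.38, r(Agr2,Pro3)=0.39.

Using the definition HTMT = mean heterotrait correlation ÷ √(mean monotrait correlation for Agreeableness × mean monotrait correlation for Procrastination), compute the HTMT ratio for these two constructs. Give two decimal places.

0.49

Mean heterotrait r = 2.01/6 = 0.3350.
Mean within-Agr = 0.66/1 = 0.6600; mean within-Pro = 2.13/3 = 0.7100.
Geometric mean = √(0.6600 × 0.7100) = 0.6845.
HTMT = 0.3350 / 0.6845 = 0.49.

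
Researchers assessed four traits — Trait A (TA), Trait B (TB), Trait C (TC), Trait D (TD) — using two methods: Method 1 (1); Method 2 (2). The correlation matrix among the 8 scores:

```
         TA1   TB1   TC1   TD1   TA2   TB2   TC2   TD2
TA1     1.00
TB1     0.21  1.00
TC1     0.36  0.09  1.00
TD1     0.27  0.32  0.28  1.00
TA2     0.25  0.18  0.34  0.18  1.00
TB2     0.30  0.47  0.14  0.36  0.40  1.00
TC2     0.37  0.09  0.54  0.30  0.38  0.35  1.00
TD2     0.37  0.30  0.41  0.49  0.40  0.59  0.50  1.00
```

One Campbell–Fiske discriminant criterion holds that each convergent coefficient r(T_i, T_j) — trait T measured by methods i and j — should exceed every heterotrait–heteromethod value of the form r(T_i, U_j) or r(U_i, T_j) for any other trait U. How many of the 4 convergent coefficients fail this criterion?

Convergent coefficients and their comparison sets:
TA (methods 1·2): 0.25 vs {0.30, 0.18, 0.37, 0.34, 0.37, 0.18} → fail.
TB (methods 1·2): 0.47 vs {0.18, 0.30, 0.09, 0.14, 0.30, 0.36} → pass.
TC (methods 1·2): 0.54 vs {0.34, 0.37, 0.14, 0.09, 0.41, 0.30} → pass.
TD (methods 1·2): 0.49 vs {0.18, 0.37, 0.36, 0.30, 0.30, 0.41} → pass.
1 of 4 fail.

1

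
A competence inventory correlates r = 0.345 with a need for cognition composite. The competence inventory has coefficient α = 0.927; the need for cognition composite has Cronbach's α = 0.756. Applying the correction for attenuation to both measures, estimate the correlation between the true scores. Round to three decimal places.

r_true = r_obs / √(r_xx · r_yy) = 0.345 / √(0.927 × 0.756) = 0.345 / √0.700812 = 0.345 / 0.8371 ≈ 0.412.

0.412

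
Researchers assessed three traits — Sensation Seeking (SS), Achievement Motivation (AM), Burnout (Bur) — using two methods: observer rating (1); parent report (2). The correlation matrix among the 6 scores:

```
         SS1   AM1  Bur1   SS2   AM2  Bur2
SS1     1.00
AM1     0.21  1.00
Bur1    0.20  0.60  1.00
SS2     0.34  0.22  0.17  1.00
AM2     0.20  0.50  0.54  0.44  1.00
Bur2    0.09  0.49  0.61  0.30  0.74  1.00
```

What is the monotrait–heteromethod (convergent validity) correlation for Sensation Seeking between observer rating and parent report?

0.34

Same trait (SS), different methods: r(SS1, SS2) = 0.34.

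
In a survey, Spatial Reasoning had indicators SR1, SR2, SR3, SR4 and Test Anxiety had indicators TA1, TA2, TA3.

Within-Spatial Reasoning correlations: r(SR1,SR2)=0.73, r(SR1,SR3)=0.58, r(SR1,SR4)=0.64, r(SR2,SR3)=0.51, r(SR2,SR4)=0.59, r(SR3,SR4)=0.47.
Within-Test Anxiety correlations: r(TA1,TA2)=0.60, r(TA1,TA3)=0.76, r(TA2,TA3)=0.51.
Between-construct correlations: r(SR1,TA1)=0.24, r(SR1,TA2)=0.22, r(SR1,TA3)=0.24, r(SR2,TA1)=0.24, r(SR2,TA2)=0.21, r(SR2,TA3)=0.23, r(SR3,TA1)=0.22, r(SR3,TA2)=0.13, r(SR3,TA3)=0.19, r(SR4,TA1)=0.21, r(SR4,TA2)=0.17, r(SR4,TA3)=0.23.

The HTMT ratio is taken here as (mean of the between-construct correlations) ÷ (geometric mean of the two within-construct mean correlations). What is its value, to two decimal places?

Mean heterotrait r = 2.53/12 = 0.2108.
Mean within-SR = 3.52/6 = 0.5867; mean within-TA = 1.87/3 = 0.6233.
Geometric mean = √(0.5867 × 0.6233) = 0.6047.
HTMT = 0.2108 / 0.6047 = 0.35.

0.35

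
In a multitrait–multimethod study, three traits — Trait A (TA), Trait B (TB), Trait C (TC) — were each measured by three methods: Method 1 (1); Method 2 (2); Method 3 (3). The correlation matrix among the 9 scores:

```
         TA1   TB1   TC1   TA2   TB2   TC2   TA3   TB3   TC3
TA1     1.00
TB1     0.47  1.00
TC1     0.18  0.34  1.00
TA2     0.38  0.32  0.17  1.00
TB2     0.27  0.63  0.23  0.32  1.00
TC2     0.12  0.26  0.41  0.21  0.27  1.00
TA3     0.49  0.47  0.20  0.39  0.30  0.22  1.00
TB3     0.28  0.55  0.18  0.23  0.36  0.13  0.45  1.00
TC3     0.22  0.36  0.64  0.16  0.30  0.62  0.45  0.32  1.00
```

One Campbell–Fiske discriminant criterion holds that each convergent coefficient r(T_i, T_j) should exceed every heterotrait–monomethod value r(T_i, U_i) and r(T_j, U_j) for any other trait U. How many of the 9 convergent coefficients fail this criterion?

3

Each convergent coefficient versus the relevant comparison correlations:
TA (methods 1·2): 0.38 vs {0.47, 0.32, 0.18, 0.21} → fail.
TA (methods 1·3): 0.49 vs {0.47, 0.45, 0.18, 0.45} → pass.
TA (methods 2·3): 0.39 vs {0.32, 0.45, 0.21, 0.45} → fail.
TB (methods 1·2): 0.63 vs {0.47, 0.32, 0.34, 0.27} → pass.
TB (methods 1·3): 0.55 vs {0.47, 0.45, 0.34, 0.32} → pass.
TB (methods 2·3): 0.36 vs {0.32, 0.45, 0.27, 0.32} → fail.
TC (methods 1·2): 0.41 vs {0.18, 0.21, 0.34, 0.27} → pass.
TC (methods 1·3): 0.64 vs {0.18, 0.45, 0.34, 0.32} → pass.
TC (methods 2·3): 0.62 vs {0.21, 0.45, 0.27, 0.32} → pass.
3 of 9 fail.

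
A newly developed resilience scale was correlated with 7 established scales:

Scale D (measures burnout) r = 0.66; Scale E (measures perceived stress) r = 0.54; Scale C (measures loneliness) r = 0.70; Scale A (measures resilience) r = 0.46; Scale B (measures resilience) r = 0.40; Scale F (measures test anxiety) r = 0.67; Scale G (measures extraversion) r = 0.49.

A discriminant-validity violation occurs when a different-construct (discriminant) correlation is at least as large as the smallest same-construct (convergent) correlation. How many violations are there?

Convergent (same construct = resilience): Scale A, Scale B.
Smallest convergent = 0.40. Discriminant values: 0.66, 0.54, 0.70, 0.67, 0.49; count ≥ 0.40 → 5.

5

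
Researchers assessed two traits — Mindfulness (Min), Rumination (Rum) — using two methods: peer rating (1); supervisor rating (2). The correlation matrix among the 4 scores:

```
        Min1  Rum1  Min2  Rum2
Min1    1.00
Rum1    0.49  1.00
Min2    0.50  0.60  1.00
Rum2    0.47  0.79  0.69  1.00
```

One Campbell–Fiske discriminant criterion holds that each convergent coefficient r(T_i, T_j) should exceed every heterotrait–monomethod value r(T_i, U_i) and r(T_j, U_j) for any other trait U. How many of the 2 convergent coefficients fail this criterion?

Each convergent coefficient versus the relevant comparison correlations:
Min (methods 1·2): 0.50 vs {0.49, 0.69} → fail.
Rum (methods 1·2): 0.79 vs {0.49, 0.69} → pass.
1 of 2 fail.

1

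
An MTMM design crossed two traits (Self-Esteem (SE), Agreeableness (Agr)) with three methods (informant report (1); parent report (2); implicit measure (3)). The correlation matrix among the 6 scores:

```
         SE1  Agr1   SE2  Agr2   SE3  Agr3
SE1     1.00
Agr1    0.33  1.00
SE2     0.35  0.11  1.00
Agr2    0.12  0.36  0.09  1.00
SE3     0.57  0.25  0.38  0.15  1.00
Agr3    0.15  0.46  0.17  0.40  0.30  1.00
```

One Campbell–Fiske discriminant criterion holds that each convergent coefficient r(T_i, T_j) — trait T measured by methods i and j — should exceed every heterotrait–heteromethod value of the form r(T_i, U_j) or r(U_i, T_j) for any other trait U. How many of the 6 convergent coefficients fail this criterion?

Convergent coefficients and their comparison sets:
SE (methods 1·2): 0.35 vs {0.12, 0.11} → pass.
SE (methods 1·3): 0.57 vs {0.15, 0.25} → pass.
SE (methods 2·3): 0.38 vs {0.17, 0.15} → pass.
Agr (methods 1·2): 0.36 vs {0.11, 0.12} → pass.
Agr (methods 1·3): 0.46 vs {0.25, 0.15} → pass.
Agr (methods 2·3): 0.40 vs {0.15, 0.17} → pass.
0 of 6 fail.

0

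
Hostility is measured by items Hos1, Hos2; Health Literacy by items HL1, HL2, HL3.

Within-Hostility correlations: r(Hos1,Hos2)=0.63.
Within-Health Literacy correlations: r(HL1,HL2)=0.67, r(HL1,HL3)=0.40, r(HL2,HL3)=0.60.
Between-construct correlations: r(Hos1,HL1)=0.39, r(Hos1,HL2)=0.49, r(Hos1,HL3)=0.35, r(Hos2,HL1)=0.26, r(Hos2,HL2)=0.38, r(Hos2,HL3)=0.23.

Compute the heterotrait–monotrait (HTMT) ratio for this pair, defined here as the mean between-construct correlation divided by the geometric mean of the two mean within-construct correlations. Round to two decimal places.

0.59

Between-construct mean = 2.10/6 = 0.3500.
Mean within-Hos = 0.63/1 = 0.6300; mean within-HL = 1.67/3 = 0.5567.
Geometric mean = √(0.6300 × 0.5567) = 0.5922.
HTMT = 0.3500 / 0.5922 = 0.59.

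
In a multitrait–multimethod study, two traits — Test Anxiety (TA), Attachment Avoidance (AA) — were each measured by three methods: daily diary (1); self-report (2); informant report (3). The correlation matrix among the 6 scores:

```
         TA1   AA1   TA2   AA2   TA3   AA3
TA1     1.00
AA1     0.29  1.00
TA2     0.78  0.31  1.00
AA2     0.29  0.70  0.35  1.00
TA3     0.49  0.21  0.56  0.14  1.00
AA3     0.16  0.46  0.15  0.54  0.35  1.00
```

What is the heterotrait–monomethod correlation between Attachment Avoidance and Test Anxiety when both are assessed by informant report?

Different traits, same method: r(AA3, TA3) = 0.35.

0.35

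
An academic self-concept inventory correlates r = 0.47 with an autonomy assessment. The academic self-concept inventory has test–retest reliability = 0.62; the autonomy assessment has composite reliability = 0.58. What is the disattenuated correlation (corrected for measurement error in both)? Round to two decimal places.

0.78

r_true = r_obs / √(r_xx · r_yy) = 0.47 / √(0.62 × 0.58) = 0.47 / √0.3596 = 0.47 / 0.5997 ≈ 0.78.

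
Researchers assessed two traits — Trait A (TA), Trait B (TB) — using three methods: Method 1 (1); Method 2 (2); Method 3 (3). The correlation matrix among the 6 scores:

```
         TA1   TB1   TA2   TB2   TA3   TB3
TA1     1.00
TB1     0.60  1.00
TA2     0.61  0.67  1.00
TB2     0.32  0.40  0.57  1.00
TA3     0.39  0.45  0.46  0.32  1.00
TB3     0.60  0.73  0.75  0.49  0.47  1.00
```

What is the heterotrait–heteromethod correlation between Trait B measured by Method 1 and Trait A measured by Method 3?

0.45

Different traits and methods: r(TB1, TA3) = 0.45.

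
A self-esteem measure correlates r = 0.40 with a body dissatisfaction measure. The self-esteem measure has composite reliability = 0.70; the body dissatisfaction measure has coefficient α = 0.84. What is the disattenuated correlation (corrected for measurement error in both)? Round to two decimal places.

r_true = r_obs / √(r_xx · r_yy) = 0.40 / √(0.70 × 0.84) = 0.40 / √0.5880 = 0.40 / 0.7668 ≈ 0.52.

0.52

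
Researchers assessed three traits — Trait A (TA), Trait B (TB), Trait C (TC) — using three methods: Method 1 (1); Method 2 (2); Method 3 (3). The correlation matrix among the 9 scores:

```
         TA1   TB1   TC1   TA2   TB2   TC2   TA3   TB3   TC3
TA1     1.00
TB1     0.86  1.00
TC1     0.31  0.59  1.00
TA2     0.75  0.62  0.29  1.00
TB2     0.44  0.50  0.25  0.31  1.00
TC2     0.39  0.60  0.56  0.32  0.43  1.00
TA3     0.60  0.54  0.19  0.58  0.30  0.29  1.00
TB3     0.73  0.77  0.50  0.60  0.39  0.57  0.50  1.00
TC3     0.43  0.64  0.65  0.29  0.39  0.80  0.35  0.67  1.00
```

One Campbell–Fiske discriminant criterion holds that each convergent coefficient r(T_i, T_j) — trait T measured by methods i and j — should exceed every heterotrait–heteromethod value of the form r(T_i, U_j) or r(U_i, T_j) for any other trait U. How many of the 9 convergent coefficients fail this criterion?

5

Convergent coefficients and their comparison sets:
TA (methods 1·2): 0.75 vs {0.44, 0.62, 0.39, 0.29} → pass.
TA (methods 1·3): 0.60 vs {0.73, 0.54, 0.43, 0.19} → fail.
TA (methods 2·3): 0.58 vs {0.60, 0.30, 0.29, 0.29} → fail.
TB (methods 1·2): 0.50 vs {0.62, 0.44, 0.60, 0.25} → fail.
TB (methods 1·3): 0.77 vs {0.54, 0.73, 0.64, 0.50} → pass.
TB (methods 2·3): 0.39 vs {0.30, 0.60, 0.39, 0.57} → fail.
TC (methods 1·2): 0.56 vs {0.29, 0.39, 0.25, 0.60} → fail.
TC (methods 1·3): 0.65 vs {0.19, 0.43, 0.50, 0.64} → pass.
TC (methods 2·3): 0.80 vs {0.29, 0.29, 0.57, 0.39} → pass.
5 of 9 fail.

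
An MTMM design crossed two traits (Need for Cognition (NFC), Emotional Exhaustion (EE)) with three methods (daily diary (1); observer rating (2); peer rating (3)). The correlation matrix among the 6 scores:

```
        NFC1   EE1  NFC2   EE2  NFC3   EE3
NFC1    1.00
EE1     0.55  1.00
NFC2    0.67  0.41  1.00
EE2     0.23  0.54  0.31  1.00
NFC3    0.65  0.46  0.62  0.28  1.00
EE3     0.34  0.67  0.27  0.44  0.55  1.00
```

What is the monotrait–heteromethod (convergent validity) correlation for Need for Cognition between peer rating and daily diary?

Same trait (NFC), different methods: r(NFC3, NFC1) = 0.65.

0.65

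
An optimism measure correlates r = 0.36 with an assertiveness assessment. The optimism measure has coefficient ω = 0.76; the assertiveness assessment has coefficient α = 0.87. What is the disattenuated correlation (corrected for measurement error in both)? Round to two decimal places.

0.44

r_true = r_obs / √(r_xx · r_yy) = 0.36 / √(0.76 × 0.87) = 0.36 / √0.6612 = 0.36 / 0.8131 ≈ 0.44.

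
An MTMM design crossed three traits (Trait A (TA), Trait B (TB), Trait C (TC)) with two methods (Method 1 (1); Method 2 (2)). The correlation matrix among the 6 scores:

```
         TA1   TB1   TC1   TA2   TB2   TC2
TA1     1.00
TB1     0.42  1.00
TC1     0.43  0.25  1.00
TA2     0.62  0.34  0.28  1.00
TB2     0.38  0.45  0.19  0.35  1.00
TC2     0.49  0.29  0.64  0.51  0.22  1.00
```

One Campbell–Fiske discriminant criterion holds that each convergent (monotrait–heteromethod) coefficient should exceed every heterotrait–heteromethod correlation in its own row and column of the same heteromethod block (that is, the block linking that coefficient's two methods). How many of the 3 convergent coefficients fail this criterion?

0

Checking each validity diagonal entry against its comparison values:
TA (methods 1·2): 0.62 vs {0.38, 0.34, 0.49, 0.28} → pass.
TB (methods 1·2): 0.45 vs {0.34, 0.38, 0.29, 0.19} → pass.
TC (methods 1·2): 0.64 vs {0.28, 0.49, 0.19, 0.29} → pass.
0 of 3 fail.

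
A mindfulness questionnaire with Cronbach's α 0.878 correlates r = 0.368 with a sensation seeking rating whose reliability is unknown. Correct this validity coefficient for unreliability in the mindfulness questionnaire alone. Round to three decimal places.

Single correction: r_c = r_obs / √r_xx = 0.368 / √0.878 = 0.368 / 0.9370 ≈ 0.393.

0.393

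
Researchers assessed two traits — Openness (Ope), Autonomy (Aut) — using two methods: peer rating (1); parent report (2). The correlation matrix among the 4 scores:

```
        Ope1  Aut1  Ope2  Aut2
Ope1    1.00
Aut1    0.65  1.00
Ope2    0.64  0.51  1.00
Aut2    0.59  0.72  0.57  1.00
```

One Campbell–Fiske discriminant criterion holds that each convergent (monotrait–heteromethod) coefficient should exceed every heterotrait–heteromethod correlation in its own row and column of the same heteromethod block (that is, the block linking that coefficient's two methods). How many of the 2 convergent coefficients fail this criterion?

Each convergent coefficient versus the relevant comparison correlations:
Ope (methods 1·2): 0.64 vs {0.59, 0.51} → pass.
Aut (methods 1·2): 0.72 vs {0.51, 0.59} → pass.
0 of 2 fail.

0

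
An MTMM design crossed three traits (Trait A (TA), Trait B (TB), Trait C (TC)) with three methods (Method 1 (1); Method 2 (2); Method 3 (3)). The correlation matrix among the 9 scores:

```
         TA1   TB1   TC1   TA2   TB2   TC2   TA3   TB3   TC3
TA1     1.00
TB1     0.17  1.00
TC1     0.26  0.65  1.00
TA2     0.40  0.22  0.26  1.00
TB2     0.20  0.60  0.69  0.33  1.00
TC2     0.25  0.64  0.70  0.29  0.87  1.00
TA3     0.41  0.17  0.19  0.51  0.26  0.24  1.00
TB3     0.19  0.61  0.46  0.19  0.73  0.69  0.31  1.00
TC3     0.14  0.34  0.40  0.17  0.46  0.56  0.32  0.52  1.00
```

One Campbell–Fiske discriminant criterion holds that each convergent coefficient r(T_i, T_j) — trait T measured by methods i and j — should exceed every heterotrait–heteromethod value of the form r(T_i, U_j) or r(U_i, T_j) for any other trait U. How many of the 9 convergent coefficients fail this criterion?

Each convergent coefficient versus the relevant comparison correlations:
TA (methods 1·2): 0.40 vs {0.20, 0.22, 0.25, 0.26} → pass.
TA (methods 1·3): 0.41 vs {0.19, 0.17, 0.14, 0.19} → pass.
TA (methods 2·3): 0.51 vs {0.19, 0.26, 0.17, 0.24} → pass.
TB (methods 1·2): 0.60 vs {0.22, 0.20, 0.64, 0.69} → fail.
TB (methods 1·3): 0.61 vs {0.17, 0.19, 0.34, 0.46} → pass.
TB (methods 2·3): 0.73 vs {0.26, 0.19, 0.46, 0.69} → pass.
TC (methods 1·2): 0.70 vs {0.26, 0.25, 0.69, 0.64} → pass.
TC (methods 1·3): 0.40 vs {0.19, 0.14, 0.46, 0.34} → fail.
TC (methods 2·3): 0.56 vs {0.24, 0.17, 0.69, 0.46} → fail.
3 of 9 fail.

3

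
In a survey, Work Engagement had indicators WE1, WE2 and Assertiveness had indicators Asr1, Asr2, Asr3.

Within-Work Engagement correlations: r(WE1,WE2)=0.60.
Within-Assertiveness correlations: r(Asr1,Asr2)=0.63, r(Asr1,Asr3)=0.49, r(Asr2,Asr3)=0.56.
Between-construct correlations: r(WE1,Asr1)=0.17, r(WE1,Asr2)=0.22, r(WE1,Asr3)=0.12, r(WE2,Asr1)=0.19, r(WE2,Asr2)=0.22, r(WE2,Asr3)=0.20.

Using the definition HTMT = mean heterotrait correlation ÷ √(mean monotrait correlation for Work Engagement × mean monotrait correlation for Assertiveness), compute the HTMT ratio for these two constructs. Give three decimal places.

Between-construct mean = 1.12/6 = 0.1867.
Mean within-WE = 0.60/1 = 0.6000; mean within-Asr = 1.68/3 = 0.5600.
Geometric mean = √(0.6000 × 0.5600) = 0.5797.
HTMT = 0.1867 / 0.5797 = 0.322.

0.322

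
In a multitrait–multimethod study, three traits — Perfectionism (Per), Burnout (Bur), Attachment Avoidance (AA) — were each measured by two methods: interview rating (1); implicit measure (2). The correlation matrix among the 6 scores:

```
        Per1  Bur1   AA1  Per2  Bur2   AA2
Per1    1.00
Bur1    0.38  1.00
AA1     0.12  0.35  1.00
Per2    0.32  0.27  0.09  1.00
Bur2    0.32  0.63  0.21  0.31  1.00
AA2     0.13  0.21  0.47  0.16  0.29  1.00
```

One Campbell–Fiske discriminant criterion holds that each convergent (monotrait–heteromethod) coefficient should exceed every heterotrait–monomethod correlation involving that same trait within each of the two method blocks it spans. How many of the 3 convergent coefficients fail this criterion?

Each convergent coefficient versus the relevant comparison correlations:
Per (methods 1·2): 0.32 vs {0.38, 0.31, 0.12, 0.16} → fail.
Bur (methods 1·2): 0.63 vs {0.38, 0.31, 0.35, 0.29} → pass.
AA (methods 1·2): 0.47 vs {0.12, 0.16, 0.35, 0.29} → pass.
1 of 3 fail.

1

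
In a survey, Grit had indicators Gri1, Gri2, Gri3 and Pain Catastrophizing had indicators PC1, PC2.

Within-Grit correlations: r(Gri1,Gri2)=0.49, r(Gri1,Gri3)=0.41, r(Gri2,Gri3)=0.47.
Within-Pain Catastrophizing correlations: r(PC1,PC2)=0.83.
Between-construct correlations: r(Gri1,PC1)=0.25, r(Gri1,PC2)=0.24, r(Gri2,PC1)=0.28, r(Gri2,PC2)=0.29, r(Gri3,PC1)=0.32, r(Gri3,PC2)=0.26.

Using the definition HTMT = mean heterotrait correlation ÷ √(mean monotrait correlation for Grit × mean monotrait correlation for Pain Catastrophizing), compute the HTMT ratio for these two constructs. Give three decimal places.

Mean between = 1.64/6 = 0.2733.
Mean within-Gri = 1.37/3 = 0.4567; mean within-PC = 0.83/1 = 0.8300.
Geometric mean = √(0.4567 × 0.8300) = 0.6157.
HTMT = 0.2733 / 0.6157 = 0.444.

0.444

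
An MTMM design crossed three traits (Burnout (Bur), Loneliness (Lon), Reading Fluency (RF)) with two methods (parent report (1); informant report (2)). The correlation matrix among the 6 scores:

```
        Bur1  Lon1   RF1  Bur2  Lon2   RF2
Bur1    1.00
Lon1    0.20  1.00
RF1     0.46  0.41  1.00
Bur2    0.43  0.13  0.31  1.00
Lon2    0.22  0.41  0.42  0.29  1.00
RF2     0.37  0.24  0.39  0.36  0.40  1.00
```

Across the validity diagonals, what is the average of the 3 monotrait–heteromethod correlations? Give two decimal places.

Convergent values: 0.43, 0.41, 0.39; mean = 1.23/3 = 0.41.

0.41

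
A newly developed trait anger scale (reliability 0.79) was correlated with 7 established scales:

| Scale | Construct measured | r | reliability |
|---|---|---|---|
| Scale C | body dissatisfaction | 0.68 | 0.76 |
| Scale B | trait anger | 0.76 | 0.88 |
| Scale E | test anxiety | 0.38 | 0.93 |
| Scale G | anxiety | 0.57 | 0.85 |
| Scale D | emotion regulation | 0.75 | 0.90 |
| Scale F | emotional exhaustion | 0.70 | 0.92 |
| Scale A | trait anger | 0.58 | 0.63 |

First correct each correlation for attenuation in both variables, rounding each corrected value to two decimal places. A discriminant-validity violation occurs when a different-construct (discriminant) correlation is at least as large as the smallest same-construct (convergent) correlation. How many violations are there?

3

Disattenuated r (r / √(r_scale · r_new)):
  Scale C (disc): 0.68 / √(0.76·0.79) = 0.88
  Scale B (conv): 0.76 / √(0.88·0.79) = 0.91
  Scale E (disc): 0.38 / √(0.93·0.79) = 0.44
  Scale G (disc): 0.57 / √(0.85·0.79) = 0.70
  Scale D (disc): 0.75 / √(0.90·0.79) = 0.89
  Scale F (disc): 0.70 / √(0.92·0.79) = 0.82
  Scale A (conv): 0.58 / √(0.63·0.79) = 0.82
Smallest convergent = 0.82. Discriminant values: 0.88, 0.44, 0.70, 0.89, 0.82; count ≥ 0.82 → 3.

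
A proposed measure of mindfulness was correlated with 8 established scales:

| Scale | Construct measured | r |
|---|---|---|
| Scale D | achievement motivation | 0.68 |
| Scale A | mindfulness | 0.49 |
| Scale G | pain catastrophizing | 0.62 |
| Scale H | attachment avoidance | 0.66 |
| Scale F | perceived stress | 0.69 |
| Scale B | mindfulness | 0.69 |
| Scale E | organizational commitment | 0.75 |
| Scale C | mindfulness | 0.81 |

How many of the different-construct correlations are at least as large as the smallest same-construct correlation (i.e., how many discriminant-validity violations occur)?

5

Convergent (same construct = mindfulness): Scale A, Scale B, Scale C.
Smallest convergent = 0.49. Discriminant values: 0.68, 0.62, 0.66, 0.69, 0.75; count ≥ 0.49 → 5.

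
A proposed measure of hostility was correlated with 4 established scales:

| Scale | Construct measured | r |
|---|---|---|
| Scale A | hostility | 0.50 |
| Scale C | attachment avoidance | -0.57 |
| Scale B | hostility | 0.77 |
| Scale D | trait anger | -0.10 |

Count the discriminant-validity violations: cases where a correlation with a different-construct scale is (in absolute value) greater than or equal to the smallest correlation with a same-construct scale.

Convergent (same construct = hostility): Scale A, Scale B.
Smallest convergent = 0.50. Discriminant |r|: 0.57, 0.10; count ≥ 0.50 → 1.

1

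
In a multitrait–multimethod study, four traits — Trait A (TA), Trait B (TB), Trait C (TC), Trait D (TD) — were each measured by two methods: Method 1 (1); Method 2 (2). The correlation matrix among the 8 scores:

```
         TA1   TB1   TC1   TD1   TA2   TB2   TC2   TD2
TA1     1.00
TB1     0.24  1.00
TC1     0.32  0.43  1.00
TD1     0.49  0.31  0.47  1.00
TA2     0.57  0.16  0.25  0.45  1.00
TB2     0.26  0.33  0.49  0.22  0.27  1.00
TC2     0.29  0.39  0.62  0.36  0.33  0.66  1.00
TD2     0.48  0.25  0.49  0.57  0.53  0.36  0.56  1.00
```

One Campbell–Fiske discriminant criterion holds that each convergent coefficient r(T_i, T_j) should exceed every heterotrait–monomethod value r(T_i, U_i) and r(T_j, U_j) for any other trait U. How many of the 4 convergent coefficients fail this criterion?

Convergent coefficients and their comparison sets:
TA (methods 1·2): 0.57 vs {0.24, 0.27, 0.32, 0.33, 0.49, 0.53} → pass.
TB (methods 1·2): 0.33 vs {0.24, 0.27, 0.43, 0.66, 0.31, 0.36} → fail.
TC (methods 1·2): 0.62 vs {0.32, 0.33, 0.43, 0.66, 0.47, 0.56} → fail.
TD (methods 1·2): 0.57 vs {0.49, 0.53, 0.31, 0.36, 0.47, 0.56} → pass.
2 of 4 fail.

2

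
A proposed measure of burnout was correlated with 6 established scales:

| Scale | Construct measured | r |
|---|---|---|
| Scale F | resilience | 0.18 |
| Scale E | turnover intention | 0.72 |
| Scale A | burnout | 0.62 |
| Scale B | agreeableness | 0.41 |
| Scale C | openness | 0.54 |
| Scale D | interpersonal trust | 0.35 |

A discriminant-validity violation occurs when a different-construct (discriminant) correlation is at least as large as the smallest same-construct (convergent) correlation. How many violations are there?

1

Convergent (same construct = burnout): Scale A.
Smallest convergent = 0.62. Discriminant values: 0.18, 0.72, 0.41, 0.54, 0.35; count ≥ 0.62 → 1.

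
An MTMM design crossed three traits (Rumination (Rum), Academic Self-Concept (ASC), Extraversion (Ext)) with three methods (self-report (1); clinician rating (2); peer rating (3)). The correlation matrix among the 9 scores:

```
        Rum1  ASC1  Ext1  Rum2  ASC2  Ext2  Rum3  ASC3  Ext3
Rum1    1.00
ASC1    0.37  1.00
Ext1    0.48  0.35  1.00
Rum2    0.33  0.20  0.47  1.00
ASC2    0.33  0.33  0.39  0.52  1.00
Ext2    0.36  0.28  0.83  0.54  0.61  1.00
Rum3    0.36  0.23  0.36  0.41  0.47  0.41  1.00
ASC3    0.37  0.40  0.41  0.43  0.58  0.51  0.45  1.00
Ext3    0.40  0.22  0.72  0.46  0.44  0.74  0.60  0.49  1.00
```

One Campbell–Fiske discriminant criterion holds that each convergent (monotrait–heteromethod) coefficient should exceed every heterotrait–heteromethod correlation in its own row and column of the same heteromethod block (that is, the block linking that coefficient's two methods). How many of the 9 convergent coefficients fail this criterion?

Checking each validity diagonal entry against its comparison values:
Rum (methods 1·2): 0.33 vs {0.33, 0.20, 0.36, 0.47} → fail.
Rum (methods 1·3): 0.36 vs {0.37, 0.23, 0.40, 0.36} → fail.
Rum (methods 2·3): 0.41 vs {0.43, 0.47, 0.46, 0.41} → fail.
ASC (methods 1·2): 0.33 vs {0.20, 0.33, 0.28, 0.39} → fail.
ASC (methods 1·3): 0.40 vs {0.23, 0.37, 0.22, 0.41} → fail.
ASC (methods 2·3): 0.58 vs {0.47, 0.43, 0.44, 0.51} → pass.
Ext (methods 1·2): 0.83 vs {0.47, 0.36, 0.39, 0.28} → pass.
Ext (methods 1·3): 0.72 vs {0.36, 0.40, 0.41, 0.22} → pass.
Ext (methods 2·3): 0.74 vs {0.41, 0.46, 0.51, 0.44} → pass.
5 of 9 fail.

5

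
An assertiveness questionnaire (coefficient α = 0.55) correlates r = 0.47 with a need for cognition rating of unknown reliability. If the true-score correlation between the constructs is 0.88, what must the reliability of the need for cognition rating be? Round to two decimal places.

r_true = r_obs / √(r_xx · r_yy) ⇒ 0.88 = 0.47 / √(0.55 · r_yy).
√(0.55 · r_yy) = 0.47 / 0.88 = 0.5341; 0.55 · r_yy = 0.2853; r_yy = 0.2853 / 0.55 ≈ 0.52.

0.52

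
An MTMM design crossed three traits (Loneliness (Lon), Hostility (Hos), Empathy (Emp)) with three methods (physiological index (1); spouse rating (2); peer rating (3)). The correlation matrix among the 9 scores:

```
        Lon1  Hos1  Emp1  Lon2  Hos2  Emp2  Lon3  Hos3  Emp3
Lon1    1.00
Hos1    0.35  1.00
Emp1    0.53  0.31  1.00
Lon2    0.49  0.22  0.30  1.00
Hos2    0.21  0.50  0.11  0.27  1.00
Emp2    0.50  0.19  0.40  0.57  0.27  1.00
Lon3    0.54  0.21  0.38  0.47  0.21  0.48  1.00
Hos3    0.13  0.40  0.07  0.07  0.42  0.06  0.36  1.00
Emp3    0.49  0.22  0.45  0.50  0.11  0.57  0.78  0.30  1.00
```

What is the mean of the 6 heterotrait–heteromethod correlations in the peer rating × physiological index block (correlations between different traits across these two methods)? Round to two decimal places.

HTHM values (method 3 × method 1): 0.21, 0.38, 0.13, 0.07, 0.49, 0.22; mean = 1.50/6 = 0.25.

0.25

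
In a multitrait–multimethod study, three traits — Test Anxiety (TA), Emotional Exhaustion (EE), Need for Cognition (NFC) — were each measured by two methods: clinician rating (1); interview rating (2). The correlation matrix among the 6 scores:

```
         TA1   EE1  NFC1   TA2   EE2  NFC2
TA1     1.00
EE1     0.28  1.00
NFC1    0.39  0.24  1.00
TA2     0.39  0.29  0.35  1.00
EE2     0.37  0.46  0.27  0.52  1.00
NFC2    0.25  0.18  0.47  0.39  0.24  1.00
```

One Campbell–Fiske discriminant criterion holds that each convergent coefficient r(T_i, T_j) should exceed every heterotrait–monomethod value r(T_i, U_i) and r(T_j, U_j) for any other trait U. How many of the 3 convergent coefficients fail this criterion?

2

Checking each validity diagonal entry against its comparison values:
TA (methods 1·2): 0.39 vs {0.28, 0.52, 0.39, 0.39} → fail.
EE (methods 1·2): 0.46 vs {0.28, 0.52, 0.24, 0.24} → fail.
NFC (methods 1·2): 0.47 vs {0.39, 0.39, 0.24, 0.24} → pass.
2 of 3 fail.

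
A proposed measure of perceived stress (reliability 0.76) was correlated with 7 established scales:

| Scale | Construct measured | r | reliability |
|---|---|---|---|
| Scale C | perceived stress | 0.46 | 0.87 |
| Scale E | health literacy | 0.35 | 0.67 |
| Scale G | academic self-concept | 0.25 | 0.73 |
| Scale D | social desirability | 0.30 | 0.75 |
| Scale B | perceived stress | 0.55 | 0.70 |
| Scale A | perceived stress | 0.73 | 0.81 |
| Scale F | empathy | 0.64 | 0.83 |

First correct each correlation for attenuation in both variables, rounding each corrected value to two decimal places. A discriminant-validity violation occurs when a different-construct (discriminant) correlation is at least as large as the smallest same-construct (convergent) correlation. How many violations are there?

Disattenuated r (r / √(r_scale · r_new)):
  Scale C (conv): 0.46 / √(0.87·0.76) = 0.57
  Scale E (disc): 0.35 / √(0.67·0.76) = 0.49
  Scale G (disc): 0.25 / √(0.73·0.76) = 0.34
  Scale D (disc): 0.30 / √(0.75·0.76) = 0.40
  Scale B (conv): 0.55 / √(0.70·0.76) = 0.75
  Scale A (conv): 0.73 / √(0.81·0.76) = 0.93
  Scale F (disc): 0.64 / √(0.83·0.76) = 0.81
Smallest convergent = 0.57. Discriminant values: 0.49, 0.34, 0.40, 0.81; count ≥ 0.57 → 1.

1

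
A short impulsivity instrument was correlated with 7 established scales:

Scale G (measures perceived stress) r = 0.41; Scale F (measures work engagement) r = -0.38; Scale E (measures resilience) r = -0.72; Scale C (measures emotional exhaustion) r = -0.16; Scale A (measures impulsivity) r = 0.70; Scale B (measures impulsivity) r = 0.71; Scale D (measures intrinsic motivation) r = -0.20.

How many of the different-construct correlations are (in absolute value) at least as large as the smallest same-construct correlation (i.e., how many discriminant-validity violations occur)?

1

Convergent (same construct = impulsivity): Scale A, Scale B.
Smallest convergent = 0.70. Discriminant |r|: 0.41, 0.38, 0.72, 0.16, 0.20; count ≥ 0.70 → 1.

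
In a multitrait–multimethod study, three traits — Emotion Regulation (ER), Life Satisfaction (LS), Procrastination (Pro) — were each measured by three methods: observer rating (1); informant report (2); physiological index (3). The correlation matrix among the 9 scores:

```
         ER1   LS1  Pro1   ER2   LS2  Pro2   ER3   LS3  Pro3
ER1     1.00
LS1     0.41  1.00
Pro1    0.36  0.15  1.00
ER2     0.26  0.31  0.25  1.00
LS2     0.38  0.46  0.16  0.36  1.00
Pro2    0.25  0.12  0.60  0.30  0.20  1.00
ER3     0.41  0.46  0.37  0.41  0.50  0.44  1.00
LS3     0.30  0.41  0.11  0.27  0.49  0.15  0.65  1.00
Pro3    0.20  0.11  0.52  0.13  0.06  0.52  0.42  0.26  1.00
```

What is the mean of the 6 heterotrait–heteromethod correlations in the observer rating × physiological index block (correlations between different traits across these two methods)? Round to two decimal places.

0.26

HTHM values (method 1 × method 3): 0.30, 0.20, 0.46, 0.11, 0.37, 0.11; mean = 1.55/6 = 0.26.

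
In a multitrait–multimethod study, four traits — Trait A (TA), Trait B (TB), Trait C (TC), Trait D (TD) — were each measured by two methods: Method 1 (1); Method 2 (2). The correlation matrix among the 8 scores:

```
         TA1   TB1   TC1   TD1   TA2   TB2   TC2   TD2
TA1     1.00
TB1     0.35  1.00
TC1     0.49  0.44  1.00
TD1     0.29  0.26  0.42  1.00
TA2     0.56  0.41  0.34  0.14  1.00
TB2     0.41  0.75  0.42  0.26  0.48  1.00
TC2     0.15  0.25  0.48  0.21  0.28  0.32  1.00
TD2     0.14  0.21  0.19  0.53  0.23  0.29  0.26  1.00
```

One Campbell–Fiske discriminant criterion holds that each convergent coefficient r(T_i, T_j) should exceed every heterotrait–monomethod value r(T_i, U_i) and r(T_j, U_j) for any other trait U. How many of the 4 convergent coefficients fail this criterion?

1

Each convergent coefficient versus the relevant comparison correlations:
TA (methods 1·2): 0.56 vs {0.35, 0.48, 0.49, 0.28, 0.29, 0.23} → pass.
TB (methods 1·2): 0.75 vs {0.35, 0.48, 0.44, 0.32, 0.26, 0.29} → pass.
TC (methods 1·2): 0.48 vs {0.49, 0.28, 0.44, 0.32, 0.42, 0.26} → fail.
TD (methods 1·2): 0.53 vs {0.29, 0.23, 0.26, 0.29, 0.42, 0.26} → pass.
1 of 4 fail.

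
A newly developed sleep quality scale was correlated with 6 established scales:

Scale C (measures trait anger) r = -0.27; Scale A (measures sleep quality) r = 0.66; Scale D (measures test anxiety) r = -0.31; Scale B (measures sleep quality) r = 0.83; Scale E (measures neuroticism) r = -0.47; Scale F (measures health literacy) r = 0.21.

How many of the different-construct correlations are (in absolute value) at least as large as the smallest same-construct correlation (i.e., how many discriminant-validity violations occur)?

Convergent (same construct = sleep quality): Scale A, Scale B.
Smallest convergent = 0.66. Discriminant |r|: 0.27, 0.31, 0.47, 0.21; count ≥ 0.66 → 0.

0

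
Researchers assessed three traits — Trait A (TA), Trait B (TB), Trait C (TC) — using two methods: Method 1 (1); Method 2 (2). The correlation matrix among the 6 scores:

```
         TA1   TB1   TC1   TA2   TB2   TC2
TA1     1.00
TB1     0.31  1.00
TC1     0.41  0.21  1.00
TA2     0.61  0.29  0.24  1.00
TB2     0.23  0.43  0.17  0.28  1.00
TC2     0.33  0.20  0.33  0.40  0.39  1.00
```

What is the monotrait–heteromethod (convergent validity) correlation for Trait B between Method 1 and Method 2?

0.43

Same trait (TB), different methods: r(TB1, TB2) = 0.43.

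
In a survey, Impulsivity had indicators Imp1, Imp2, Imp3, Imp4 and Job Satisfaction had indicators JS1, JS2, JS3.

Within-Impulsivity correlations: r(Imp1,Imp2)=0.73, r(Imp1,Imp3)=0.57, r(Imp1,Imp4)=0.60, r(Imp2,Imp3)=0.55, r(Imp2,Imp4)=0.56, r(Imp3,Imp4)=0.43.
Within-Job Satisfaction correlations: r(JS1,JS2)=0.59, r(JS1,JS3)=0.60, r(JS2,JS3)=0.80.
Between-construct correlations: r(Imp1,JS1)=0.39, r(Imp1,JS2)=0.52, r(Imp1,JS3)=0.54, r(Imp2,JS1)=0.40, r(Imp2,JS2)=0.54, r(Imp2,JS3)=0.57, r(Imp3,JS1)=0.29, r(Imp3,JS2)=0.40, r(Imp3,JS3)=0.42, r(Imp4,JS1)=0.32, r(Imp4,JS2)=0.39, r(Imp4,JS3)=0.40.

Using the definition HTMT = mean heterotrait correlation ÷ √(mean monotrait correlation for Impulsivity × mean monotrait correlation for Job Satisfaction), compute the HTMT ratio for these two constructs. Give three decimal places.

0.700

Mean between = 5.18/12 = 0.4317.
Mean within-Imp = 3.44/6 = 0.5733; mean within-JS = 1.99/3 = 0.6633.
Geometric mean = √(0.5733 × 0.6633) = 0.6167.
HTMT = 0.4317 / 0.6167 = 0.700.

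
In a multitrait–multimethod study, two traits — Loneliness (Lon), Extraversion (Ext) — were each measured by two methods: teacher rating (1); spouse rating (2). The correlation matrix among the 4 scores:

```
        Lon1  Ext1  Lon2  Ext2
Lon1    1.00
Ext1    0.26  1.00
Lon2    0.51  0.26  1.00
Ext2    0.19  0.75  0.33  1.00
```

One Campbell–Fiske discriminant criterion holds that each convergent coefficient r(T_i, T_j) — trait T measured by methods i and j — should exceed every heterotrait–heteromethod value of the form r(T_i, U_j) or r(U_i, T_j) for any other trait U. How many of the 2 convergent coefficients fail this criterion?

Each convergent coefficient versus the relevant comparison correlations:
Lon (methods 1·2): 0.51 vs {0.19, 0.26} → pass.
Ext (methods 1·2): 0.75 vs {0.26, 0.19} → pass.
0 of 2 fail.

0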